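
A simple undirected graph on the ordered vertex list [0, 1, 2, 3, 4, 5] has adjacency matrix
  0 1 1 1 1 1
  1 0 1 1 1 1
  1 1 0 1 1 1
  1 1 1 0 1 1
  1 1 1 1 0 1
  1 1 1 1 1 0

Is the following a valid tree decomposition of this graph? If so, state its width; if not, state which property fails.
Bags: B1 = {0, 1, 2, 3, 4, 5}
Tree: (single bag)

Every vertex of G appears in some bag (union = {0, 1, 2, 3, 4, 5}); every edge is covered by a bag; and for each vertex v the set of bags containing v is connected in the bag tree. The decomposition is therefore valid. The largest bag has 6 vertices, so the width is 5.

Yes; width 5.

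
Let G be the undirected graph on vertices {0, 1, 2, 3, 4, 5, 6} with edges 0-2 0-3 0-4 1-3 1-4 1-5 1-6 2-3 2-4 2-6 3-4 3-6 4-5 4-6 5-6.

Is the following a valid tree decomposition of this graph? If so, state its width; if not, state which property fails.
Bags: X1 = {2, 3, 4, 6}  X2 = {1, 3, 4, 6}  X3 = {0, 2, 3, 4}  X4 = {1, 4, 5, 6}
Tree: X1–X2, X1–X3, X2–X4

Yes; width 3.

Vertex coverage: the bags together contain {0, 1, 2, 3, 4, 5, 6}, the full vertex set. Edge coverage: each edge of G has both endpoints in at least one bag. Running intersection: for every vertex, the bags containing it form a connected subtree. All three properties hold, so this is a valid tree decomposition of width max|bag| − 1 = 3, and hence tw(G) ≤ 3.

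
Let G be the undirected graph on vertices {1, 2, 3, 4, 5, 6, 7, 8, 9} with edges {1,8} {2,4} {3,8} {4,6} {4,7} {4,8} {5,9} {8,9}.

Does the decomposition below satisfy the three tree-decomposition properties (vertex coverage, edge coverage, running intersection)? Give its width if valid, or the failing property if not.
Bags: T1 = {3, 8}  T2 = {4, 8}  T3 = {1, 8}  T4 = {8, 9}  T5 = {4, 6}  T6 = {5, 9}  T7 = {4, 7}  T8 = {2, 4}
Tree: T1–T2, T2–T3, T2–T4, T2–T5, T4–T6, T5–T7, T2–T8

Yes; width 1.

Every vertex of G appears in some bag (union = {1, 2, 3, 4, 5, 6, 7, 8, 9}); every edge is covered by a bag; and for each vertex v the set of bags containing v is connected in the bag tree. The decomposition is therefore valid. The largest bag has 2 vertices, so the width is 1.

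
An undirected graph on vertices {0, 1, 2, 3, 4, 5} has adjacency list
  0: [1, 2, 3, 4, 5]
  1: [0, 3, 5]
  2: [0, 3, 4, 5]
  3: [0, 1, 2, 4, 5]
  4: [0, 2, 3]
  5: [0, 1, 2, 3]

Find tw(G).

3

A width-3 tree decomposition is:
Bags: B1 = {0, 2, 3, 4}  B2 = {0, 2, 3, 5}  B3 = {0, 1, 3, 5}
Tree: B1–B2, B2–B3
The largest bag has 4 vertices, giving width 3; this decomposition certifies tw(G) ≤ 3. For the lower bound, the 4 vertices {0, 1, 3, 5} are pairwise adjacent, and any tree decomposition puts a clique entirely inside one bag — forcing width ≥ 3. Hence tw(G) = 3 exactly.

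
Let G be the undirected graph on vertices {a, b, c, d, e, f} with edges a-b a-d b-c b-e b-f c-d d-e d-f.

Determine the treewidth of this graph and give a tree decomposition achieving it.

The largest bag has 3 vertices, giving width 2; this decomposition certifies tw(G) ≤ 2. Since a–b–c–d–a is a cycle in G, G is not acyclic. Forests are exactly the graphs of treewidth ≤ 1, so tw(G) ≥ 2. The upper and lower bounds meet at 2, so that is the treewidth.

Treewidth 2.
Bags: B1 = {a, b, d}  B2 = {b, c, d}  B3 = {b, d, f}  B4 = {b, d, e}
Tree: B1–B2, B2–B3, B3–B4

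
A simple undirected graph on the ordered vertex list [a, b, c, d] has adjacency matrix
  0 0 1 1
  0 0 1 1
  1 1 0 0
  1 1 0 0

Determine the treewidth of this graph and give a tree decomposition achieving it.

Every bag has size at most 3, so the width is 3 − 1 = 2 and tw(G) ≤ 2. Since c–a–d–b–c is a cycle in G, G is not acyclic. Forests are exactly the graphs of treewidth ≤ 1, so tw(G) ≥ 2. Combining the bounds, tw(G) = 2.

Treewidth 2.
One such decomposition:
Bags: B1 = {a, c, d}  B2 = {b, c, d}
Tree: B1–B2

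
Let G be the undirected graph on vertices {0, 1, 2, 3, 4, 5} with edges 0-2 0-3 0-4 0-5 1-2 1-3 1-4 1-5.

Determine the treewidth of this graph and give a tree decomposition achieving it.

Treewidth 2.
One such decomposition:
Bags: B1 = {0, 1, 3}  B2 = {0, 1, 4}  B3 = {0, 1, 2}  B4 = {0, 1, 5}
Tree: B1–B2, B2–B3, B3–B4

The largest bag has 3 vertices, giving width 2; this decomposition certifies tw(G) ≤ 2. The edges 1–3–0–4–1 form a cycle, so G is not a tree and its treewidth is at least 2. Hence tw(G) = 2 exactly.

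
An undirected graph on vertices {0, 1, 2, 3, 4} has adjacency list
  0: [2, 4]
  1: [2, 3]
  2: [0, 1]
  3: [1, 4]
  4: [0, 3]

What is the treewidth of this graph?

A width-2 tree decomposition is:
Bags: B1 = {1, 2, 3}  B2 = {2, 3, 4}  B3 = {0, 2, 4}
Tree: B1–B2, B2–B3
Every bag has size at most 3, so the width is 3 − 1 = 2 and tw(G) ≤ 2. Since 2–1–3–4–0–2 is a cycle in G, G is not acyclic. Forests are exactly the graphs of treewidth ≤ 1, so tw(G) ≥ 2. Therefore the treewidth is 2.

2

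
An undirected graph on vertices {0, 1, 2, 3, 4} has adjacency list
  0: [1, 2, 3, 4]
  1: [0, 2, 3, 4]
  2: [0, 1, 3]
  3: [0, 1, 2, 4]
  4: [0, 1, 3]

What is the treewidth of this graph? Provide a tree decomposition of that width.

Every bag has size at most 4, so the width is 4 − 1 = 3 and tw(G) ≤ 3. On the other hand G contains the 4-clique {0, 1, 2, 3}. A clique must lie in a single bag of any decomposition, so no decomposition can have width below 3. Therefore the treewidth is 3.

Treewidth 3.
One optimal decomposition is:
Bags: B1 = {0, 1, 3, 4}  B2 = {0, 1, 2, 3}
Tree: B1–B2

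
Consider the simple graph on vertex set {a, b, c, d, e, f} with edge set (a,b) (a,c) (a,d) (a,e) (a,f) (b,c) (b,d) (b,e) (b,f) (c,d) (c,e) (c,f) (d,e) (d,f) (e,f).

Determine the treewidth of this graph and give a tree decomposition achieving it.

Treewidth 5.
One such decomposition:
Bags: B1 = {a, b, c, d, e, f}
Tree: (single bag)

A single bag containing all 6 vertices is trivially a valid decomposition of width 5. For the lower bound, the 6 vertices {a, b, c, d, e, f} are pairwise adjacent, and any tree decomposition puts a clique entirely inside one bag — forcing width ≥ 5. Combining the bounds, tw(G) = 5.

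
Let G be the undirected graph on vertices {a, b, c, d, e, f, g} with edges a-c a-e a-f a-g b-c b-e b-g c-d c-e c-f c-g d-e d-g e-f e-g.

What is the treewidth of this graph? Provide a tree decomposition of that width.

Treewidth 3.
One optimal decomposition is:
Bags: B1 = {c, d, e, g}  B2 = {a, c, e, g}  B3 = {a, c, e, f}  B4 = {b, c, e, g}
Tree: B1–B2, B2–B3, B2–B4

Each bag holds 4 vertices, so the decomposition has width 3, which upper-bounds the treewidth. For the lower bound, the 4 vertices {c, d, e, g} are pairwise adjacent, and any tree decomposition puts a clique entirely inside one bag — forcing width ≥ 3. Therefore the treewidth is 3.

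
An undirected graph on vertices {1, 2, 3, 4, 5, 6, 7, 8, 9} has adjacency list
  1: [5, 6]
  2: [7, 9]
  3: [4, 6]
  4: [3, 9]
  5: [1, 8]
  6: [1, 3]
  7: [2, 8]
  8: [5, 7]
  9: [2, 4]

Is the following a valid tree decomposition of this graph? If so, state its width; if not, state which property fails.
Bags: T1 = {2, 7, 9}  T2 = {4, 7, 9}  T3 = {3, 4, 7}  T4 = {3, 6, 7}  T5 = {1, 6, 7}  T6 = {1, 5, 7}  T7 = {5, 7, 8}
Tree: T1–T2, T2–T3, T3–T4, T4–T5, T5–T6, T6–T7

Every vertex of G appears in some bag (union = {1, 2, 3, 4, 5, 6, 7, 8, 9}); every edge is covered by a bag; and for each vertex v the set of bags containing v is connected in the bag tree. The decomposition is therefore valid. The largest bag has 3 vertices, so the width is 2.

Yes; width 2.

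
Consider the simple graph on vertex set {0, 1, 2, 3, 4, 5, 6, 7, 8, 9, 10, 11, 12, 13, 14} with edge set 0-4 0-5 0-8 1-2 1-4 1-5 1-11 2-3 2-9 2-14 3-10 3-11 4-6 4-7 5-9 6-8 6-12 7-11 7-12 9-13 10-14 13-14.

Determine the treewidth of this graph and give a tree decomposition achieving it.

The largest bag has 4 vertices, giving width 3; this decomposition certifies tw(G) ≤ 3. For the lower bound: the 4 vertex sets {10,13,14}, {3}, {2}, {1,5,9,11} are disjoint, each induces a connected subgraph, and every pair is joined by at least one edge of G. Contracting each set to a single vertex therefore yields K_{4} as a minor, and since treewidth is minor-monotone, tw(G) ≥ tw(K_{4}) = 3. Therefore the treewidth is 3.

Treewidth 3.
Bags: B1 = {3, 10, 13, 14}  B2 = {2, 3, 13, 14}  B3 = {2, 3, 9, 13}  B4 = {2, 3, 9, 11}  B5 = {1, 2, 9, 11}  B6 = {1, 5, 9, 11}  B7 = {1, 5, 7, 11}  B8 = {1, 4, 5, 7}  B9 = {0, 4, 5, 7}  B10 = {0, 4, 7, 12}  B11 = {0, 4, 6, 12}  B12 = {0, 6, 8, 12}
Tree: B1–B2, B2–B3, B3–B4, B4–B5, B5–B6, B6–B7, B7–B8, B8–B9, B9–B10, B10–B11, B11–B12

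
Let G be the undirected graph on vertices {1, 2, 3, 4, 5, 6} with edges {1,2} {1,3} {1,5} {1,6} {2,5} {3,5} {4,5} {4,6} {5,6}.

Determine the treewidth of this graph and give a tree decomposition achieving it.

Treewidth 2.
One such decomposition:
Bags: B1 = {1, 5, 6}  B2 = {1, 2, 5}  B3 = {1, 3, 5}  B4 = {4, 5, 6}
Tree: B1–B2, B2–B3, B1–B4

Each bag holds 3 vertices, so the decomposition has width 2, which upper-bounds the treewidth. Conversely, {1, 2, 5} is a clique of size 3, and the vertices of any clique must share a bag in every tree decomposition; so some bag has ≥ 3 vertices and tw(G) ≥ 2. Therefore the treewidth is 2.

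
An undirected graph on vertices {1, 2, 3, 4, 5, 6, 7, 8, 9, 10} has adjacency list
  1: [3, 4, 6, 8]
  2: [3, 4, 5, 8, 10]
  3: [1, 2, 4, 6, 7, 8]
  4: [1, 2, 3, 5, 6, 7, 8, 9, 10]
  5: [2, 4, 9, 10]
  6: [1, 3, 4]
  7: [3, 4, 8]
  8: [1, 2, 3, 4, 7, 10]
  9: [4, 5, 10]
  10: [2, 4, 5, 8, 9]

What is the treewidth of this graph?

A width-3 tree decomposition is:
Bags: B1 = {2, 4, 8, 10}  B2 = {2, 4, 5, 10}  B3 = {2, 3, 4, 8}  B4 = {1, 3, 4, 8}  B5 = {4, 5, 9, 10}  B6 = {1, 3, 4, 6}  B7 = {3, 4, 7, 8}
Tree: B1–B2, B1–B3, B3–B4, B2–B5, B4–B6, B3–B7
Every bag has size at most 4, so the width is 4 − 1 = 3 and tw(G) ≤ 3. For the lower bound, the 4 vertices {4, 5, 9, 10} are pairwise adjacent, and any tree decomposition puts a clique entirely inside one bag — forcing width ≥ 3. Hence tw(G) = 3 exactly.

3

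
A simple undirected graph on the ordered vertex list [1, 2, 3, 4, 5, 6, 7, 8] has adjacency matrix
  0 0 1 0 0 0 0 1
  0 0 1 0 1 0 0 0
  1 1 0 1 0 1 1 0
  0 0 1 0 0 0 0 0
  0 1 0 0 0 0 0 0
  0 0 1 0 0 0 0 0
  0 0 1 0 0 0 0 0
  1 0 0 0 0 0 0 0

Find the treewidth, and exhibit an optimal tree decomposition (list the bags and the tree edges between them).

Every bag has size at most 2, so the width is 2 − 1 = 1 and tw(G) ≤ 1. Any graph with an edge has treewidth ≥ 1, and G has the edge 1–8. Hence tw(G) = 1 exactly.

Treewidth 1.
Bags: B1 = {1, 8}  B2 = {1, 3}  B3 = {2, 3}  B4 = {2, 5}  B5 = {3, 6}  B6 = {3, 4}  B7 = {3, 7}
Tree: B1–B2, B2–B3, B3–B4, B3–B5, B5–B6, B2–B7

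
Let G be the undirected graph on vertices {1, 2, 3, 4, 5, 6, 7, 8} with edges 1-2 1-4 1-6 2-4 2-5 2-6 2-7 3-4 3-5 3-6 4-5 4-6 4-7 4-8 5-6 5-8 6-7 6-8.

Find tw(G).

A width-3 tree decomposition is:
Bags: B1 = {3, 4, 5, 6}  B2 = {4, 5, 6, 8}  B3 = {2, 4, 5, 6}  B4 = {1, 2, 4, 6}  B5 = {2, 4, 6, 7}
Tree: B1–B2, B1–B3, B3–B4, B4–B5
Each bag holds 4 vertices, so the decomposition has width 3, which upper-bounds the treewidth. Conversely, {4, 5, 6, 8} is a clique of size 4, and the vertices of any clique must share a bag in every tree decomposition; so some bag has ≥ 4 vertices and tw(G) ≥ 3. The upper and lower bounds meet at 3, so that is the treewidth.

3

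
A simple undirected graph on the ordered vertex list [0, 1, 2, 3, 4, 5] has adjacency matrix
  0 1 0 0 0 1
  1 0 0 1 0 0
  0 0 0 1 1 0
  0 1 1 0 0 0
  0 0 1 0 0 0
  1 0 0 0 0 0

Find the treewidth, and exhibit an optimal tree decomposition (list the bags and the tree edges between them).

The largest bag has 2 vertices, giving width 1; this decomposition certifies tw(G) ≤ 1. Since G has at least one edge (e.g. 4–2), it is not an edgeless graph, so tw(G) ≥ 1. Combining the bounds, tw(G) = 1.

Treewidth 1.
One such decomposition:
Bags: B1 = {2, 4}  B2 = {2, 3}  B3 = {1, 3}  B4 = {0, 1}  B5 = {0, 5}
Tree: B1–B2, B2–B3, B3–B4, B4–B5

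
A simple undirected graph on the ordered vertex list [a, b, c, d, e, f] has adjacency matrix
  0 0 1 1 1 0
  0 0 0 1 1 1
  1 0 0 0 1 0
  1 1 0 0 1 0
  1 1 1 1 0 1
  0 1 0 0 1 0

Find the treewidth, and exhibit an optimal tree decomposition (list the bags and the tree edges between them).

Treewidth 2.
One such decomposition:
Bags: B1 = {a, d, e}  B2 = {a, c, e}  B3 = {b, d, e}  B4 = {b, e, f}
Tree: B1–B2, B1–B3, B3–B4

The largest bag has 3 vertices, giving width 2; this decomposition certifies tw(G) ≤ 2. On the other hand G contains the 3-clique {a, d, e}. A clique must lie in a single bag of any decomposition, so no decomposition can have width below 2. Therefore the treewidth is 2.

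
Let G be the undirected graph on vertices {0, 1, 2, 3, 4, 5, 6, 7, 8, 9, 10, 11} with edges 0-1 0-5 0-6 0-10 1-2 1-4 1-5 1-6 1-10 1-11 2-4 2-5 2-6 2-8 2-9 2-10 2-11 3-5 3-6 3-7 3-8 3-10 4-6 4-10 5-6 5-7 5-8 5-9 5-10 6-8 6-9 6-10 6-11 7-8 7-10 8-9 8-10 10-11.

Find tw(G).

A width-4 tree decomposition is:
Bags: B1 = {1, 2, 5, 6, 10}  B2 = {2, 5, 6, 8, 10}  B3 = {3, 5, 6, 8, 10}  B4 = {0, 1, 5, 6, 10}  B5 = {1, 2, 4, 6, 10}  B6 = {3, 5, 7, 8, 10}  B7 = {1, 2, 6, 10, 11}  B8 = {2, 5, 6, 8, 9}
Tree: B1–B2, B2–B3, B1–B4, B1–B5, B3–B6, B1–B7, B2–B8
Every bag has size at most 5, so the width is 5 − 1 = 4 and tw(G) ≤ 4. For the lower bound, the 5 vertices {2, 5, 6, 8, 9} are pairwise adjacent, and any tree decomposition puts a clique entirely inside one bag — forcing width ≥ 4. Therefore the treewidth is 4.

4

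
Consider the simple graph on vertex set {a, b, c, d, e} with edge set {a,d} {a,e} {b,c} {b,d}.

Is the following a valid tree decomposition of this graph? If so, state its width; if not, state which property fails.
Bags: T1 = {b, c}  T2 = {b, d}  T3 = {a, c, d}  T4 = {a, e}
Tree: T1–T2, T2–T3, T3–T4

No — bags containing vertex c are not connected in the tree.

A tree decomposition must satisfy three properties: every vertex lies in some bag; for every edge, both endpoints lie together in some bag; and for every vertex, the bags containing it form a connected subtree. Here bags containing vertex c are not connected in the tree, so the decomposition is invalid.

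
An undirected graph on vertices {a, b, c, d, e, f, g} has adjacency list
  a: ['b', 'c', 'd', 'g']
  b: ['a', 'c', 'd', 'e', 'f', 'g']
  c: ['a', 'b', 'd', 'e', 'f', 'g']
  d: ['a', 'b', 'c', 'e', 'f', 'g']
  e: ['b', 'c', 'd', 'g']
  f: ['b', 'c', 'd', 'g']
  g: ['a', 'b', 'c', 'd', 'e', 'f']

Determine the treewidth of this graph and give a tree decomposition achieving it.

Each bag holds 5 vertices, so the decomposition has width 4, which upper-bounds the treewidth. Conversely, {b, c, d, e, g} is a clique of size 5, and the vertices of any clique must share a bag in every tree decomposition; so some bag has ≥ 5 vertices and tw(G) ≥ 4. Therefore the treewidth is 4.

Treewidth 4.
One optimal decomposition is:
Bags: B1 = {b, c, d, e, g}  B2 = {b, c, d, f, g}  B3 = {a, b, c, d, g}
Tree: B1–B2, B1–B3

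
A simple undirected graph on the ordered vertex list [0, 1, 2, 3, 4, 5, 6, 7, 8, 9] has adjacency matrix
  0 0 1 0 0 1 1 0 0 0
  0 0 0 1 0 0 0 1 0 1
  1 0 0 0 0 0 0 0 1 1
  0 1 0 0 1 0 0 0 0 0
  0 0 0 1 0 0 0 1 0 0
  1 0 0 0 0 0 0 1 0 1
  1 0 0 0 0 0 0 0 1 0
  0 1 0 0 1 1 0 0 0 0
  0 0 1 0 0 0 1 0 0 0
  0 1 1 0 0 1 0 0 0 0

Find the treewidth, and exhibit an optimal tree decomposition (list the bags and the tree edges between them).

Each bag holds 3 vertices, so the decomposition has width 2, which upper-bounds the treewidth. For the lower bound, G contains the cycle 8–6–0–2–8, so G is not a forest; only forests have treewidth ≤ 1, hence tw(G) ≥ 2. Combining the bounds, tw(G) = 2.

Treewidth 2.
One such decomposition:
Bags: B1 = {2, 6, 8}  B2 = {0, 2, 6}  B3 = {0, 2, 9}  B4 = {0, 5, 9}  B5 = {1, 5, 9}  B6 = {1, 5, 7}  B7 = {1, 3, 7}  B8 = {3, 4, 7}
Tree: B1–B2, B2–B3, B3–B4, B4–B5, B5–B6, B6–B7, B7–B8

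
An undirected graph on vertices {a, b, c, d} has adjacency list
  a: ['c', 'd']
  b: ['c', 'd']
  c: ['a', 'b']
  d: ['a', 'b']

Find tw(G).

A width-2 tree decomposition is:
Bags: B1 = {a, c, d}  B2 = {b, c, d}
Tree: B1–B2
Each bag holds 3 vertices, so the decomposition has width 2, which upper-bounds the treewidth. Since d–a–c–b–d is a cycle in G, G is not acyclic. Forests are exactly the graphs of treewidth ≤ 1, so tw(G) ≥ 2. Therefore the treewidth is 2.

2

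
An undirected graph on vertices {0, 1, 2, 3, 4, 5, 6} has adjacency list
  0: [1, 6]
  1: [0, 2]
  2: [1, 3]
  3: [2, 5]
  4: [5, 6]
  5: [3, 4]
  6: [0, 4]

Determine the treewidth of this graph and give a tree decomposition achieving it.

Treewidth 2.
One such decomposition:
Bags: B1 = {0, 1, 2}  B2 = {0, 2, 6}  B3 = {2, 4, 6}  B4 = {2, 4, 5}  B5 = {2, 3, 5}
Tree: B1–B2, B2–B3, B3–B4, B4–B5

The largest bag has 3 vertices, giving width 2; this decomposition certifies tw(G) ≤ 2. For the lower bound, G contains the cycle 2–1–0–6–4–5–3–2, so G is not a forest; only forests have treewidth ≤ 1, hence tw(G) ≥ 2. Hence tw(G) = 2 exactly.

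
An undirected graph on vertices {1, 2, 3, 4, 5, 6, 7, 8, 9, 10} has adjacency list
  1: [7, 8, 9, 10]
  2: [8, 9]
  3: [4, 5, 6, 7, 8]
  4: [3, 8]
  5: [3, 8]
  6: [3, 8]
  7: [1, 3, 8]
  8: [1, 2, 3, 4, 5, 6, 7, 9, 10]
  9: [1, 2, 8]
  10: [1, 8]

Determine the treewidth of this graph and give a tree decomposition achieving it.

Treewidth 2.
One such decomposition:
Bags: B1 = {3, 6, 8}  B2 = {3, 4, 8}  B3 = {3, 7, 8}  B4 = {1, 7, 8}  B5 = {1, 8, 9}  B6 = {2, 8, 9}  B7 = {1, 8, 10}  B8 = {3, 5, 8}
Tree: B1–B2, B2–B3, B3–B4, B4–B5, B5–B6, B4–B7, B3–B8

Every bag has size at most 3, so the width is 3 − 1 = 2 and tw(G) ≤ 2. For the lower bound, the 3 vertices {1, 8, 9} are pairwise adjacent, and any tree decomposition puts a clique entirely inside one bag — forcing width ≥ 2. Hence tw(G) = 2 exactly.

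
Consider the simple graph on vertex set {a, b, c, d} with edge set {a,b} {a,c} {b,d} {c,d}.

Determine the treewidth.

2

A width-2 tree decomposition is:
Bags: B1 = {b, c, d}  B2 = {a, b, c}
Tree: B1–B2
The largest bag has 3 vertices, giving width 2; this decomposition certifies tw(G) ≤ 2. Since b–d–c–a–b is a cycle in G, G is not acyclic. Forests are exactly the graphs of treewidth ≤ 1, so tw(G) ≥ 2. The upper and lower bounds meet at 2, so that is the treewidth.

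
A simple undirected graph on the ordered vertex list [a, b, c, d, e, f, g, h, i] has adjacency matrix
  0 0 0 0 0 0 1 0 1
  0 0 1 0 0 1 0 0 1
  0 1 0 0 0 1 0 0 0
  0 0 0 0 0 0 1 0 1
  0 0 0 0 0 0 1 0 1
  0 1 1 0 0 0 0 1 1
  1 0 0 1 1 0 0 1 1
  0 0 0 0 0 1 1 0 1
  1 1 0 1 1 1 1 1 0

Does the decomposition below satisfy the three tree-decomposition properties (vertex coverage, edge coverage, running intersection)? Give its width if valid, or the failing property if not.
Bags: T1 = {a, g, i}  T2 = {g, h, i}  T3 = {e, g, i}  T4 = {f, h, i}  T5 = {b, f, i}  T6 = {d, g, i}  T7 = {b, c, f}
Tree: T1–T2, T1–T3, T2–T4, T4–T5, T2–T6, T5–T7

Yes; width 2.

Every vertex of G appears in some bag (union = {a, b, c, d, e, f, g, h, i}); every edge is covered by a bag; and for each vertex v the set of bags containing v is connected in the bag tree. The decomposition is therefore valid. The largest bag has 3 vertices, so the width is 2.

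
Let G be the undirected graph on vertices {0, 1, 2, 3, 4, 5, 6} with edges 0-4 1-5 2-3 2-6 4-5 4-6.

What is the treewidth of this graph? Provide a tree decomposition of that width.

Treewidth 1.
Bags: B1 = {4, 5}  B2 = {1, 5}  B3 = {0, 4}  B4 = {4, 6}  B5 = {2, 6}  B6 = {2, 3}
Tree: B1–B2, B1–B3, B1–B4, B4–B5, B5–B6

The largest bag has 2 vertices, giving width 1; this decomposition certifies tw(G) ≤ 1. Since G has at least one edge (e.g. 5–4), it is not an edgeless graph, so tw(G) ≥ 1. Therefore the treewidth is 1.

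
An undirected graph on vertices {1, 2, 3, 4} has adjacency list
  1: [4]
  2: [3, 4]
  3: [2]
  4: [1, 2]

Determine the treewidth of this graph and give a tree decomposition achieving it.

Treewidth 1.
Bags: B1 = {2, 3}  B2 = {2, 4}  B3 = {1, 4}
Tree: B1–B2, B2–B3

The largest bag has 2 vertices, giving width 1; this decomposition certifies tw(G) ≤ 1. Since G has at least one edge (e.g. 3–2), it is not an edgeless graph, so tw(G) ≥ 1. Hence tw(G) = 1 exactly.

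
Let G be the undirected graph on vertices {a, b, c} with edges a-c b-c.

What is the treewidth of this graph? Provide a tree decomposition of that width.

Each bag holds 2 vertices, so the decomposition has width 1, which upper-bounds the treewidth. Since G has at least one edge (e.g. c–b), it is not an edgeless graph, so tw(G) ≥ 1. Therefore the treewidth is 1.

Treewidth 1.
Bags: B1 = {b, c}  B2 = {a, c}
Tree: B1–B2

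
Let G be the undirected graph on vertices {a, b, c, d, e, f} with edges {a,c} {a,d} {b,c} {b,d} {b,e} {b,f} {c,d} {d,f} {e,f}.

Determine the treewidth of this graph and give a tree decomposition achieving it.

Each bag holds 3 vertices, so the decomposition has width 2, which upper-bounds the treewidth. Conversely, {a, c, d} is a clique of size 3, and the vertices of any clique must share a bag in every tree decomposition; so some bag has ≥ 3 vertices and tw(G) ≥ 2. Hence tw(G) = 2 exactly.

Treewidth 2.
Bags: B1 = {b, d, f}  B2 = {b, c, d}  B3 = {b, e, f}  B4 = {a, c, d}
Tree: B1–B2, B1–B3, B2–B4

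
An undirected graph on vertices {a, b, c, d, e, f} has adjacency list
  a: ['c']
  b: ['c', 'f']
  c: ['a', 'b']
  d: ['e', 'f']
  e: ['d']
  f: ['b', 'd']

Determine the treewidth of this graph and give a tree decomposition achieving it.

Treewidth 1.
One such decomposition:
Bags: B1 = {a, c}  B2 = {b, c}  B3 = {b, f}  B4 = {d, f}  B5 = {d, e}
Tree: B1–B2, B2–B3, B3–B4, B4–B5

Every bag has size at most 2, so the width is 2 − 1 = 1 and tw(G) ≤ 1. G has an edge, so its treewidth is at least 1. The upper and lower bounds meet at 1, so that is the treewidth.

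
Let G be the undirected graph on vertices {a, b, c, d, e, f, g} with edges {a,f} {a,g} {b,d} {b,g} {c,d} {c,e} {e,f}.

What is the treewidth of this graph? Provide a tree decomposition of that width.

Treewidth 2.
One optimal decomposition is:
Bags: B1 = {c, d, e}  B2 = {b, d, e}  B3 = {b, e, g}  B4 = {a, e, g}  B5 = {a, e, f}
Tree: B1–B2, B2–B3, B3–B4, B4–B5

Each bag holds 3 vertices, so the decomposition has width 2, which upper-bounds the treewidth. For the lower bound, G contains the cycle e–c–d–b–g–a–f–e, so G is not a forest; only forests have treewidth ≤ 1, hence tw(G) ≥ 2. Combining the bounds, tw(G) = 2.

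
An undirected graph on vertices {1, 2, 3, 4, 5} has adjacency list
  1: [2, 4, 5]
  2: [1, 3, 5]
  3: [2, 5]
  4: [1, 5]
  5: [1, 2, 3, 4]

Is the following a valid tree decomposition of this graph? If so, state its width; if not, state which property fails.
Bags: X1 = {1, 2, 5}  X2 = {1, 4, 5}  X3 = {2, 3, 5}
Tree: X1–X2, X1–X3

Yes; width 2.

Vertex coverage: the bags together contain {1, 2, 3, 4, 5}, the full vertex set. Edge coverage: each edge of G has both endpoints in at least one bag. Running intersection: for every vertex, the bags containing it form a connected subtree. All three properties hold, so this is a valid tree decomposition of width max|bag| − 1 = 2, and hence tw(G) ≤ 2.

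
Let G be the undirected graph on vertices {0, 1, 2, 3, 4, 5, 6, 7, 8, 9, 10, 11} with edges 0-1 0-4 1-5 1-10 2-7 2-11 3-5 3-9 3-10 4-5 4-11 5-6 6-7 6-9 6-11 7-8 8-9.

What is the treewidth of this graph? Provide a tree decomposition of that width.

Treewidth 3.
One such decomposition:
Bags: B1 = {0, 1, 4, 10}  B2 = {1, 4, 5, 10}  B3 = {3, 4, 5, 10}  B4 = {3, 4, 5, 11}  B5 = {3, 5, 6, 11}  B6 = {3, 6, 9, 11}  B7 = {2, 6, 9, 11}  B8 = {2, 6, 7, 9}  B9 = {2, 7, 8, 9}
Tree: B1–B2, B2–B3, B3–B4, B4–B5, B5–B6, B6–B7, B7–B8, B8–B9

Each bag holds 4 vertices, so the decomposition has width 3, which upper-bounds the treewidth. For the lower bound: the 4 vertex sets {0,1,10}, {4}, {5}, {3,6,9,11} are disjoint, each induces a connected subgraph, and every pair is joined by at least one edge of G. Contracting each set to a single vertex therefore yields K_{4} as a minor, and since treewidth is minor-monotone, tw(G) ≥ tw(K_{4}) = 3. The upper and lower bounds meet at 3, so that is the treewidth.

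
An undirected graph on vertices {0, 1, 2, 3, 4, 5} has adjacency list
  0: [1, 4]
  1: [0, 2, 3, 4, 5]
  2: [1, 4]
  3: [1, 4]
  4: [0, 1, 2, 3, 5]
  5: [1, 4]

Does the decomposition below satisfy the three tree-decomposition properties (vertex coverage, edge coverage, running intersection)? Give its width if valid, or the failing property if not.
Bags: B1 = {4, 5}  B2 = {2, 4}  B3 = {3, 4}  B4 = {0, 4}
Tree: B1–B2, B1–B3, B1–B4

A tree decomposition must satisfy three properties: every vertex lies in some bag; for every edge, both endpoints lie together in some bag; and for every vertex, the bags containing it form a connected subtree. Here vertex 1 appears in no bag, so the decomposition is invalid.

No — vertex 1 appears in no bag.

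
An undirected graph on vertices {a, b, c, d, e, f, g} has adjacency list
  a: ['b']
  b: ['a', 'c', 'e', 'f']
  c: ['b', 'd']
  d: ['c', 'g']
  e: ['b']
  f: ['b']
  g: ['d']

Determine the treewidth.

A width-1 tree decomposition is:
Bags: B1 = {a, b}  B2 = {b, c}  B3 = {b, f}  B4 = {b, e}  B5 = {c, d}  B6 = {d, g}
Tree: B1–B2, B2–B3, B3–B4, B2–B5, B5–B6
Each bag holds 2 vertices, so the decomposition has width 1, which upper-bounds the treewidth. G has an edge, so its treewidth is at least 1. The upper and lower bounds meet at 1, so that is the treewidth.

1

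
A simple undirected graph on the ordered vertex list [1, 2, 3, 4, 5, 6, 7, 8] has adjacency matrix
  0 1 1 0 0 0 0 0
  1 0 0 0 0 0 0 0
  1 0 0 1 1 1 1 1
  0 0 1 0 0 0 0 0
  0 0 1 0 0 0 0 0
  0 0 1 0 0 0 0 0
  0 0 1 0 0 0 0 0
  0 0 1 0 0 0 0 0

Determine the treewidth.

A width-1 tree decomposition is:
Bags: B1 = {3, 6}  B2 = {3, 5}  B3 = {3, 7}  B4 = {3, 8}  B5 = {1, 3}  B6 = {3, 4}  B7 = {1, 2}
Tree: B1–B2, B1–B3, B1–B4, B4–B5, B3–B6, B5–B7
Every bag has size at most 2, so the width is 2 − 1 = 1 and tw(G) ≤ 1. Any graph with an edge has treewidth ≥ 1, and G has the edge 3–6. Therefore the treewidth is 1.

1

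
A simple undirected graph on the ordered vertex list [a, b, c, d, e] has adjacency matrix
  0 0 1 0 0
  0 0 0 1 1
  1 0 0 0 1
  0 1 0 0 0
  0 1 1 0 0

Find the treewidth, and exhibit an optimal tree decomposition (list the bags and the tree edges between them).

Treewidth 1.
One optimal decomposition is:
Bags: B1 = {b, d}  B2 = {b, e}  B3 = {c, e}  B4 = {a, c}
Tree: B1–B2, B2–B3, B3–B4

The largest bag has 2 vertices, giving width 1; this decomposition certifies tw(G) ≤ 1. G has an edge, so its treewidth is at least 1. Combining the bounds, tw(G) = 1.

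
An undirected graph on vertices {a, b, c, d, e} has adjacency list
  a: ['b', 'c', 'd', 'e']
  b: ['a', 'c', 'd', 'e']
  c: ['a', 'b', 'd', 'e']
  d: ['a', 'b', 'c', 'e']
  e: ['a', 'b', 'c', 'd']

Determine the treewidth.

A width-4 tree decomposition is:
Bags: B1 = {a, b, c, d, e}
Tree: (single bag)
A single bag containing all 5 vertices is trivially a valid decomposition of width 4. On the other hand G contains the 5-clique {a, b, c, d, e}. A clique must lie in a single bag of any decomposition, so no decomposition can have width below 4. Therefore the treewidth is 4.

4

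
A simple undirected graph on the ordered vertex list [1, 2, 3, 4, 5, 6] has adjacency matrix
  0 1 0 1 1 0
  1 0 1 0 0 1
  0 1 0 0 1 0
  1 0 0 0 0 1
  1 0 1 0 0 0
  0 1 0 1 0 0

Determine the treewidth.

A width-2 tree decomposition is:
Bags: B1 = {2, 3, 5}  B2 = {1, 2, 5}  B3 = {1, 2, 6}  B4 = {1, 4, 6}
Tree: B1–B2, B2–B3, B3–B4
Each bag holds 3 vertices, so the decomposition has width 2, which upper-bounds the treewidth. For the lower bound, G contains the cycle 3–5–1–2–3, so G is not a forest; only forests have treewidth ≤ 1, hence tw(G) ≥ 2. Therefore the treewidth is 2.

2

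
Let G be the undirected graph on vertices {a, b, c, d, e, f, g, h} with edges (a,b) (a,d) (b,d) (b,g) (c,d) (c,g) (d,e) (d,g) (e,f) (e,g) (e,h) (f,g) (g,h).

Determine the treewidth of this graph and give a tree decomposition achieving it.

Every bag has size at most 3, so the width is 3 − 1 = 2 and tw(G) ≤ 2. On the other hand G contains the 3-clique {d, e, g}. A clique must lie in a single bag of any decomposition, so no decomposition can have width below 2. Hence tw(G) = 2 exactly.

Treewidth 2.
One optimal decomposition is:
Bags: B1 = {a, b, d}  B2 = {b, d, g}  B3 = {d, e, g}  B4 = {c, d, g}  B5 = {e, f, g}  B6 = {e, g, h}
Tree: B1–B2, B2–B3, B3–B4, B3–B5, B5–B6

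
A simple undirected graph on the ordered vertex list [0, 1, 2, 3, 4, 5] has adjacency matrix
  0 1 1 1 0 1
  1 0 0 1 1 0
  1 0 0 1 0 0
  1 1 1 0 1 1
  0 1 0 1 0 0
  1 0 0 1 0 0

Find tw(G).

2

A width-2 tree decomposition is:
Bags: B1 = {0, 3, 5}  B2 = {0, 1, 3}  B3 = {0, 2, 3}  B4 = {1, 3, 4}
Tree: B1–B2, B1–B3, B2–B4
Every bag has size at most 3, so the width is 3 − 1 = 2 and tw(G) ≤ 2. On the other hand G contains the 3-clique {0, 1, 3}. A clique must lie in a single bag of any decomposition, so no decomposition can have width below 2. The upper and lower bounds meet at 2, so that is the treewidth.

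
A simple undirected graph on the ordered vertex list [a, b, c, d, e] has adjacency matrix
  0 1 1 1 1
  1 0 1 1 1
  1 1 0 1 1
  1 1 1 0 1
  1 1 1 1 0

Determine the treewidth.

A width-4 tree decomposition is:
Bags: B1 = {a, b, c, d, e}
Tree: (single bag)
With just one bag of size 5, the width is 5 − 1 = 4, so tw(G) ≤ 4. For the lower bound, the 5 vertices {a, b, c, d, e} are pairwise adjacent, and any tree decomposition puts a clique entirely inside one bag — forcing width ≥ 4. The upper and lower bounds meet at 4, so that is the treewidth.

4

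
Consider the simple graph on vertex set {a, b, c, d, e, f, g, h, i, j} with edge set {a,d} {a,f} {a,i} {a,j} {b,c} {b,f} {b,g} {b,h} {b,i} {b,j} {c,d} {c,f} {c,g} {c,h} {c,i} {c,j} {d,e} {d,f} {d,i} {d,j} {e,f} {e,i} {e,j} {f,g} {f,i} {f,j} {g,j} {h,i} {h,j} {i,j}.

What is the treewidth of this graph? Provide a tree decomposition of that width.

Treewidth 4.
One optimal decomposition is:
Bags: B1 = {b, c, h, i, j}  B2 = {b, c, f, i, j}  B3 = {c, d, f, i, j}  B4 = {a, d, f, i, j}  B5 = {d, e, f, i, j}  B6 = {b, c, f, g, j}
Tree: B1–B2, B2–B3, B3–B4, B3–B5, B2–B6

The largest bag has 5 vertices, giving width 4; this decomposition certifies tw(G) ≤ 4. For the lower bound, the 5 vertices {b, c, h, i, j} are pairwise adjacent, and any tree decomposition puts a clique entirely inside one bag — forcing width ≥ 4. The upper and lower bounds meet at 4, so that is the treewidth.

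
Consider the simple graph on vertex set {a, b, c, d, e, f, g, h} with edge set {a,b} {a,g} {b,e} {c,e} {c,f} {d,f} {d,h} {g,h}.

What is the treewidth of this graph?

A width-2 tree decomposition is:
Bags: B1 = {a, g, h}  B2 = {a, d, h}  B3 = {a, d, f}  B4 = {a, c, f}  B5 = {a, c, e}  B6 = {a, b, e}
Tree: B1–B2, B2–B3, B3–B4, B4–B5, B5–B6
Each bag holds 3 vertices, so the decomposition has width 2, which upper-bounds the treewidth. The edges a–g–h–d–f–c–e–b–a form a cycle, so G is not a tree and its treewidth is at least 2. Therefore the treewidth is 2.

2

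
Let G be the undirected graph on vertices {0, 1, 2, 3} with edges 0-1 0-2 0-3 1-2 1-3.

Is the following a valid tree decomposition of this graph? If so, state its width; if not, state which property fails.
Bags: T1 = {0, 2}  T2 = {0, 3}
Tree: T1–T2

No — vertex 1 appears in no bag.

A tree decomposition must satisfy three properties: every vertex lies in some bag; for every edge, both endpoints lie together in some bag; and for every vertex, the bags containing it form a connected subtree. Here vertex 1 appears in no bag, so the decomposition is invalid.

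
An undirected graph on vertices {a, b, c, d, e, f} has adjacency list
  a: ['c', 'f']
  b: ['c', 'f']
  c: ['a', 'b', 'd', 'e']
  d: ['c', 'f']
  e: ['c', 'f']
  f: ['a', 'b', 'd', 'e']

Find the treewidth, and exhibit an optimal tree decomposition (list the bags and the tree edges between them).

The largest bag has 3 vertices, giving width 2; this decomposition certifies tw(G) ≤ 2. For the lower bound, G contains the cycle e–f–b–c–e, so G is not a forest; only forests have treewidth ≤ 1, hence tw(G) ≥ 2. Combining the bounds, tw(G) = 2.

Treewidth 2.
One optimal decomposition is:
Bags: B1 = {c, e, f}  B2 = {b, c, f}  B3 = {c, d, f}  B4 = {a, c, f}
Tree: B1–B2, B2–B3, B3–B4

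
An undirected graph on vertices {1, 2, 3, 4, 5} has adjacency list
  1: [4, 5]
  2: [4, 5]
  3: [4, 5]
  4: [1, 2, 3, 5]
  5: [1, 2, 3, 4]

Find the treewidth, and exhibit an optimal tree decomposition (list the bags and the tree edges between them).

Every bag has size at most 3, so the width is 3 − 1 = 2 and tw(G) ≤ 2. For the lower bound, the 3 vertices {1, 4, 5} are pairwise adjacent, and any tree decomposition puts a clique entirely inside one bag — forcing width ≥ 2. Combining the bounds, tw(G) = 2.

Treewidth 2.
One such decomposition:
Bags: B1 = {3, 4, 5}  B2 = {1, 4, 5}  B3 = {2, 4, 5}
Tree: B1–B2, B1–B3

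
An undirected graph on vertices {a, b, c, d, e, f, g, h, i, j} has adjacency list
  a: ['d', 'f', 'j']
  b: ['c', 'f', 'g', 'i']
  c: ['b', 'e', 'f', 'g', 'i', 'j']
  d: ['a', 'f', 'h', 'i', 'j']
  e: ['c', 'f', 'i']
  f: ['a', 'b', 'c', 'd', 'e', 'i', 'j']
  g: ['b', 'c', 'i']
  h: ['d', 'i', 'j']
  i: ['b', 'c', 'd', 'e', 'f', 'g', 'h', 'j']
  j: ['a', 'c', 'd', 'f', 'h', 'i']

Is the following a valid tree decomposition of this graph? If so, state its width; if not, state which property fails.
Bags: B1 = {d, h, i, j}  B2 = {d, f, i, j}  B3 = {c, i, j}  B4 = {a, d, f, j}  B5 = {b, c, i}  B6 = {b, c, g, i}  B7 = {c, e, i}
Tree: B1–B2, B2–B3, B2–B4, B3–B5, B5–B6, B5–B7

A tree decomposition must satisfy three properties: every vertex lies in some bag; for every edge, both endpoints lie together in some bag; and for every vertex, the bags containing it form a connected subtree. Here edge (f,c) lies in no bag, so the decomposition is invalid.

No — edge (f,c) lies in no bag.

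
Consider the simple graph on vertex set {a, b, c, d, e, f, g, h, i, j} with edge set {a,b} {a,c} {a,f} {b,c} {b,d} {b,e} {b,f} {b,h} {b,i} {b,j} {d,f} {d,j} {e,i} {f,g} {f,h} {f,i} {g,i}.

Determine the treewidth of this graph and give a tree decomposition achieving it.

Every bag has size at most 3, so the width is 3 − 1 = 2 and tw(G) ≤ 2. For the lower bound, the 3 vertices {f, g, i} are pairwise adjacent, and any tree decomposition puts a clique entirely inside one bag — forcing width ≥ 2. The upper and lower bounds meet at 2, so that is the treewidth.

Treewidth 2.
One optimal decomposition is:
Bags: B1 = {b, f, i}  B2 = {a, b, f}  B3 = {b, d, f}  B4 = {f, g, i}  B5 = {b, f, h}  B6 = {b, e, i}  B7 = {b, d, j}  B8 = {a, b, c}
Tree: B1–B2, B1–B3, B1–B4, B2–B5, B1–B6, B3–B7, B2–B8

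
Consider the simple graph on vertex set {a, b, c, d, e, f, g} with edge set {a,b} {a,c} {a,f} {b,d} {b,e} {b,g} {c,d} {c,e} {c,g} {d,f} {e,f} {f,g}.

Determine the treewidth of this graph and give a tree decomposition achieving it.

Treewidth 3.
One such decomposition:
Bags: B1 = {a, b, c, f}  B2 = {b, c, e, f}  B3 = {b, c, f, g}  B4 = {b, c, d, f}
Tree: B1–B2, B2–B3, B3–B4

The largest bag has 4 vertices, giving width 3; this decomposition certifies tw(G) ≤ 3. For the lower bound: the 4 vertex sets {a,b}, {e,f}, {c}, {g} are disjoint, each induces a connected subgraph, and every pair is joined by at least one edge of G. Contracting each set to a single vertex therefore yields K_{4} as a minor, and since treewidth is minor-monotone, tw(G) ≥ tw(K_{4}) = 3. Hence tw(G) = 3 exactly.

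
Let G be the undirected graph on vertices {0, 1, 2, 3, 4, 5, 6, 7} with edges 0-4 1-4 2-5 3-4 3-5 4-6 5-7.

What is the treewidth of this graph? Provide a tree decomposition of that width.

Each bag holds 2 vertices, so the decomposition has width 1, which upper-bounds the treewidth. G has an edge, so its treewidth is at least 1. Combining the bounds, tw(G) = 1.

Treewidth 1.
One such decomposition:
Bags: B1 = {1, 4}  B2 = {3, 4}  B3 = {3, 5}  B4 = {2, 5}  B5 = {0, 4}  B6 = {4, 6}  B7 = {5, 7}
Tree: B1–B2, B2–B3, B3–B4, B1–B5, B5–B6, B3–B7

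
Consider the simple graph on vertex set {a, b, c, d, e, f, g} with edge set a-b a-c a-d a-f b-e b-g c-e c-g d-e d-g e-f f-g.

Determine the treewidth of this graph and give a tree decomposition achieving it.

Treewidth 3.
One optimal decomposition is:
Bags: B1 = {a, c, e, g}  B2 = {a, d, e, g}  B3 = {a, e, f, g}  B4 = {a, b, e, g}
Tree: B1–B2, B2–B3, B3–B4

Every bag has size at most 4, so the width is 4 − 1 = 3 and tw(G) ≤ 3. For the lower bound: the 4 vertex sets {a,c}, {d,e}, {g}, {f} are disjoint, each induces a connected subgraph, and every pair is joined by at least one edge of G. Contracting each set to a single vertex therefore yields K_{4} as a minor, and since treewidth is minor-monotone, tw(G) ≥ tw(K_{4}) = 3. Therefore the treewidth is 3.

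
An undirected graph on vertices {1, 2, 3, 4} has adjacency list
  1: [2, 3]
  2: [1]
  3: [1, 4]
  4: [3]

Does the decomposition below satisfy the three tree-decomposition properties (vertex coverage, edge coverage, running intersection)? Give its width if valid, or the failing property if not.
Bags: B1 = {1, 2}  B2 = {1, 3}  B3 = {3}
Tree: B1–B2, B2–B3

A tree decomposition must satisfy three properties: every vertex lies in some bag; for every edge, both endpoints lie together in some bag; and for every vertex, the bags containing it form a connected subtree. Here vertex 4 appears in no bag, so the decomposition is invalid.

No — vertex 4 appears in no bag.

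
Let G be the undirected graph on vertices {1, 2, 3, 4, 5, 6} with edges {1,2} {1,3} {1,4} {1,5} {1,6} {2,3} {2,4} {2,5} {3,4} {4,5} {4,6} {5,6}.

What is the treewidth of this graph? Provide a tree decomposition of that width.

The largest bag has 4 vertices, giving width 3; this decomposition certifies tw(G) ≤ 3. For the lower bound, the 4 vertices {1, 2, 3, 4} are pairwise adjacent, and any tree decomposition puts a clique entirely inside one bag — forcing width ≥ 3. Hence tw(G) = 3 exactly.

Treewidth 3.
One such decomposition:
Bags: B1 = {1, 2, 4, 5}  B2 = {1, 4, 5, 6}  B3 = {1, 2, 3, 4}
Tree: B1–B2, B1–B3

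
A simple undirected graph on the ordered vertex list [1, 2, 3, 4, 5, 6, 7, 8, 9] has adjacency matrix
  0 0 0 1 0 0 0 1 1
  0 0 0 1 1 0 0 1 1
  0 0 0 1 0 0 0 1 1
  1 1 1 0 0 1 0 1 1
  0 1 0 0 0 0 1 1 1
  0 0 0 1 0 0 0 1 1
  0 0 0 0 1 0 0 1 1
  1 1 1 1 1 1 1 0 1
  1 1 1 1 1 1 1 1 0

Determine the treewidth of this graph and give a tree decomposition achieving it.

Each bag holds 4 vertices, so the decomposition has width 3, which upper-bounds the treewidth. On the other hand G contains the 4-clique {1, 4, 8, 9}. A clique must lie in a single bag of any decomposition, so no decomposition can have width below 3. Hence tw(G) = 3 exactly.

Treewidth 3.
One such decomposition:
Bags: B1 = {2, 4, 8, 9}  B2 = {3, 4, 8, 9}  B3 = {2, 5, 8, 9}  B4 = {1, 4, 8, 9}  B5 = {4, 6, 8, 9}  B6 = {5, 7, 8, 9}
Tree: B1–B2, B1–B3, B1–B4, B4–B5, B3–B6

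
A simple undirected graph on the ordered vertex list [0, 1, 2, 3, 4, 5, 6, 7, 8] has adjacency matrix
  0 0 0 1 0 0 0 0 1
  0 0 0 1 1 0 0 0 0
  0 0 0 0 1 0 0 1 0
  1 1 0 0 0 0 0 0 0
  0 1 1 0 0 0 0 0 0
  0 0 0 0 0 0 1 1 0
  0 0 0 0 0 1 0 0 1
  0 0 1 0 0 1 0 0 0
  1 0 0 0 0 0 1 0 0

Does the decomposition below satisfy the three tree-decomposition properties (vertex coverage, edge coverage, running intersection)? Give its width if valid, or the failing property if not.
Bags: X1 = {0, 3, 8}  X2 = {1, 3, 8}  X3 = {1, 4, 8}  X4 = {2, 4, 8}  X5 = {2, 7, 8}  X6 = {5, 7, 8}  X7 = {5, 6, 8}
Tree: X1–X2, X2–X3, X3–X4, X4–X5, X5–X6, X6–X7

Checking the three conditions: (i) the bags cover all of {0, 1, 2, 3, 4, 5, 6, 7, 8}; (ii) for each edge, some bag contains both endpoints; (iii) the bags containing any fixed vertex form a subtree. All hold, so the decomposition is valid with width 3 − 1 = 2.

Yes; width 2.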